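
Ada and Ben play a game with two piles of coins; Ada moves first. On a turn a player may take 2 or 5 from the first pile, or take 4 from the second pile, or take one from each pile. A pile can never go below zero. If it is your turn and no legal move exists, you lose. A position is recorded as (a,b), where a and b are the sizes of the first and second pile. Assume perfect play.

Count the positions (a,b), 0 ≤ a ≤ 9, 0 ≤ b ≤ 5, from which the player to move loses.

26

Classify positions by backward induction: terminal positions (no move available) are L. From any other position, the mover wins iff some move reaches an L.
Every move lowers a or b (never raises either), so fill the grid row by row in increasing a, and left to right within a row: each cell's successors are then already labelled.
      b=0  b=1  b=2  b=3  b=4  b=5
a=0:    L    L    L    L    W    W
a=1:    L    W    W    W    W    L
a=2:    W    W    W    W    L    L
a=3:    W    L    L    L    L    W
a=4:    L    L    W    W    W    W
a=5:    W    W    W    W    W    L
a=6:    W    W    L    L    L    W
a=7:    L    L    L    W    W    W
a=8:    L    W    W    W    W    L
a=9:    W    W    W    L    L    L
Cells with no legal move (terminal, hence L): (0,0), (0,1), (0,2), (0,3), (1,0).
The remaining L cells, each justified by listing all of its moves:
(1,5): →(1,1)(W), (0,4)(W) — all W, so L
(2,4): →(0,4)(W), (2,0)(W), (1,3)(W) — all W, so L
(2,5): →(0,5)(W), (2,1)(W), (1,4)(W) — all W, so L
(3,1): →(1,1)(W), (2,0)(W) — all W, so L
(3,2): →(1,2)(W), (2,1)(W) — all W, so L
(3,3): →(1,3)(W), (2,2)(W) — all W, so L
(3,4): →(1,4)(W), (3,0)(W), (2,3)(W) — all W, so L
(4,0): →(2,0)(W) only, which is W, so L
(4,1): →(2,1)(W), (3,0)(W) — all W, so L
(5,5): →(3,5)(W), (0,5)(W), (5,1)(W), (4,4)(W) — all W, so L
(6,2): →(4,2)(W), (1,2)(W), (5,1)(W) — all W, so L
(6,3): →(4,3)(W), (1,3)(W), (5,2)(W) — all W, so L
(6,4): →(4,4)(W), (1,4)(W), (6,0)(W), (5,3)(W) — all W, so L
(7,0): →(5,0)(W), (2,0)(W) — all W, so L
(7,1): →(5,1)(W), (2,1)(W), (6,0)(W) — all W, so L
(7,2): →(5,2)(W), (2,2)(W), (6,1)(W) — all W, so L
(8,0): →(6,0)(W), (3,0)(W) — all W, so L
(8,5): →(6,5)(W), (3,5)(W), (8,1)(W), (7,4)(W) — all W, so L
(9,3): →(7,3)(W), (4,3)(W), (8,2)(W) — all W, so L
(9,4): →(7,4)(W), (4,4)(W), (9,0)(W), (8,3)(W) — all W, so L
(9,5): →(7,5)(W), (4,5)(W), (9,1)(W), (8,4)(W) — all W, so L
Every other cell has at least one move into one of the L cells above, so it is W.
L cells per row: a=0: 4, a=1: 2, a=2: 2, a=3: 4, a=4: 2, a=5: 1, a=6: 3, a=7: 3, a=8: 2, a=9: 3; total 26.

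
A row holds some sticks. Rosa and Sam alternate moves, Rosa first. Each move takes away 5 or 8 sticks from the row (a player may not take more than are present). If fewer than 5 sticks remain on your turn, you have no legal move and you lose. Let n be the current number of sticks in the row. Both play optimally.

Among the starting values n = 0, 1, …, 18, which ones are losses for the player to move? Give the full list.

0, 1, 2, 3, 4, 13, 14, 15, 16, 17

Build the W/L table. Terminal = L. A non-terminal position is W if it has a move to some L; otherwise it is L.
n=0: no move → L
n=1: no move → L
n=2: no move → L
n=3: no move → L
n=4: no move → L
n=5: can move to 0, which is L ⇒ W
n=6: can move to 1, which is L ⇒ W
n=7: can move to 2, which is L ⇒ W
n=8: can move to 3, which is L ⇒ W
n=9: can move to 4, which is L ⇒ W
n=10: can move to 2, which is L ⇒ W
n=11: can move to 3, which is L ⇒ W
n=12: can move to 4, which is L ⇒ W
n=13: moves to 8(W), 5(W); every one is W ⇒ L
n=14: moves to 9(W), 6(W); every one is W ⇒ L
n=15: moves to 10(W), 7(W); every one is W ⇒ L
n=16: moves to 11(W), 8(W); every one is W ⇒ L
n=17: moves to 12(W), 9(W); every one is W ⇒ L
n=18: can move to 13, which is L ⇒ W
The losing starting values of n are exactly the entries labelled L in this table (10 of them).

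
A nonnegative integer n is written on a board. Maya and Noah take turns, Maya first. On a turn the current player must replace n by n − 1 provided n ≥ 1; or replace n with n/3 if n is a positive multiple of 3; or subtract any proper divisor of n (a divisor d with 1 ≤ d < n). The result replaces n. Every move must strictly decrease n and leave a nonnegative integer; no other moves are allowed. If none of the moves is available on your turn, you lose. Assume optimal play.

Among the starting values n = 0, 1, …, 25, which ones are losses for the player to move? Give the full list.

Compute win/loss labels from the base case upward. A position with no move is L. Any other position is W if it can reach an L in one move, else L.
n=0: no move → L
n=1: can move to 0, which is L ⇒ W
n=2: the only move is to 1(W), a W ⇒ L
n=3: can move to 2, which is L ⇒ W
n=4: can move to 2, which is L ⇒ W
n=5: the only move is to 4(W), a W ⇒ L
n=6: can move to 2, which is L ⇒ W
n=7: the only move is to 6(W), a W ⇒ L
n=8: can move to 7, which is L ⇒ W
n=9: moves to 3(W), 6(W), 8(W); every one is W ⇒ L
n=10: can move to 5, which is L ⇒ W
n=11: the only move is to 10(W), a W ⇒ L
n=12: can move to 9, which is L ⇒ W
n=13: the only move is to 12(W), a W ⇒ L
n=14: can move to 7, which is L ⇒ W
n=15: can move to 5, which is L ⇒ W
n=16: moves to 8(W), 12(W), 14(W), 15(W); every one is W ⇒ L
n=17: can move to 16, which is L ⇒ W
n=18: can move to 9, which is L ⇒ W
n=19: the only move is to 18(W), a W ⇒ L
n=20: can move to 16, which is L ⇒ W
n=21: can move to 7, which is L ⇒ W
n=22: can move to 11, which is L ⇒ W
n=23: the only move is to 22(W), a W ⇒ L
n=24: can move to 16, which is L ⇒ W
n=25: moves to 20(W), 24(W); every one is W ⇒ L
The losing starting values of n are exactly the entries labelled L in this table (11 of them).

0, 2, 5, 7, 9, 11, 13, 16, 19, 23, 25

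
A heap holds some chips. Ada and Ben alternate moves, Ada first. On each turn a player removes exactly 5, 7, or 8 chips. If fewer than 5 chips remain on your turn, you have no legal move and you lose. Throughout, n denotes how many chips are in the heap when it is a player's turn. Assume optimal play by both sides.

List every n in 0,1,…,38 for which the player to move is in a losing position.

Label each position W (a win for the player to move) or L (a loss). A position with no legal move is L; any other position is W exactly when some move reaches an L, and L when every move reaches a W.
n=0: no move → L
n=1: no move → L
n=2: no move → L
n=3: no move → L
n=4: no move → L
n=5: →0(L), so W
n=6: →1(L), so W
n=7: →2(L), so W
n=8: →3(L), so W
n=9: →4(L), so W
n=10: →3(L), so W
n=11: →4(L), so W
n=12: →4(L), so W
n=13: →8(W), 6(W), 5(W) — all W, so L
n=14: →9(W), 7(W), 6(W) — all W, so L
n=15: →10(W), 8(W), 7(W) — all W, so L
n=16: →11(W), 9(W), 8(W) — all W, so L
n=17: →12(W), 10(W), 9(W) — all W, so L
n=18: →13(L), so W
n=19: →14(L), so W
n=20: →15(L), so W
n=21: →16(L), so W
n=22: →17(L), so W
n=23: →16(L), so W
n=24: →17(L), so W
n=25: →17(L), so W
n=26: →21(W), 19(W), 18(W) — all W, so L
n=27: →22(W), 20(W), 19(W) — all W, so L
n=28: →23(W), 21(W), 20(W) — all W, so L
n=29: →24(W), 22(W), 21(W) — all W, so L
n=30: →25(W), 23(W), 22(W) — all W, so L
n=31: →26(L), so W
n=32: →27(L), so W
n=33: →28(L), so W
n=34: →29(L), so W
n=35: →30(L), so W
n=36: →29(L), so W
n=37: →30(L), so W
n=38: →30(L), so W
The losing starting values of n are exactly the entries labelled L in this table (15 of them).

0, 1, 2, 3, 4, 13, 14, 15, 16, 17, 26, 27, 28, 29, 30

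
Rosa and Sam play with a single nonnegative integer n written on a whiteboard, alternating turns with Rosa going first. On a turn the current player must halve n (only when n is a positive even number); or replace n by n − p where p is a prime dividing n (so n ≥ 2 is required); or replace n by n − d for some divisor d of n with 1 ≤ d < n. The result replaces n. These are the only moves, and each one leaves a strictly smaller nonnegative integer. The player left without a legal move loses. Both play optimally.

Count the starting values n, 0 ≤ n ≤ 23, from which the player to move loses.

Build the W/L table. Terminal = L. A non-terminal position is W if it has a move to some L; otherwise it is L.
n=0: no move → L
n=1: no move → L
n=2: can move to 0, which is L ⇒ W
n=3: can move to 0, which is L ⇒ W
n=4: moves to 2(W), 3(W); every one is W ⇒ L
n=5: can move to 0, which is L ⇒ W
n=6: can move to 4, which is L ⇒ W
n=7: can move to 0, which is L ⇒ W
n=8: can move to 4, which is L ⇒ W
n=9: moves to 6(W), 8(W); every one is W ⇒ L
n=10: can move to 9, which is L ⇒ W
n=11: can move to 0, which is L ⇒ W
n=12: can move to 9, which is L ⇒ W
n=13: can move to 0, which is L ⇒ W
n=14: moves to 7(W), 12(W), 13(W); every one is W ⇒ L
n=15: can move to 14, which is L ⇒ W
n=16: can move to 14, which is L ⇒ W
n=17: can move to 0, which is L ⇒ W
n=18: can move to 9, which is L ⇒ W
n=19: can move to 0, which is L ⇒ W
n=20: moves to 10(W), 15(W), 16(W), 18(W), 19(W); every one is W ⇒ L
n=21: can move to 14, which is L ⇒ W
n=22: can move to 20, which is L ⇒ W
n=23: can move to 0, which is L ⇒ W
L entries with 0 ≤ n ≤ 23: n = 0, 1, 4, 9, 14, 20; that makes 6.

6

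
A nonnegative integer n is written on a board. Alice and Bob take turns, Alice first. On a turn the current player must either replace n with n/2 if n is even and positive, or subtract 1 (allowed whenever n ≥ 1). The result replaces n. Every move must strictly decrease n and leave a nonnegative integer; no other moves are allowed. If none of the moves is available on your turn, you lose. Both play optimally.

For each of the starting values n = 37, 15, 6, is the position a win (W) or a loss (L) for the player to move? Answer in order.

37: L, 15: L, 6: W

Build the W/L table. Terminal = L. A non-terminal position is W if it has a move to some L; otherwise it is L.
n=0: no move → L
n=1: can move to 0, which is L ⇒ W
n=2: the only move is to 1(W), a W ⇒ L
n=3: can move to 2, which is L ⇒ W
n=4: can move to 2, which is L ⇒ W
n=5: the only move is to 4(W), a W ⇒ L
n=6: can move to 5, which is L ⇒ W
n=7: the only move is to 6(W), a W ⇒ L
n=8: can move to 7, which is L ⇒ W
n=9: the only move is to 8(W), a W ⇒ L
n=10: can move to 5, which is L ⇒ W
n=11: the only move is to 10(W), a W ⇒ L
n=12: can move to 11, which is L ⇒ W
n=13: the only move is to 12(W), a W ⇒ L
n=14: can move to 7, which is L ⇒ W
n=15: the only move is to 14(W), a W ⇒ L
n=16: can move to 15, which is L ⇒ W
n=17: the only move is to 16(W), a W ⇒ L
n=18: can move to 9, which is L ⇒ W
n=19: the only move is to 18(W), a W ⇒ L
n=20: can move to 19, which is L ⇒ W
n=21: the only move is to 20(W), a W ⇒ L
n=22: can move to 11, which is L ⇒ W
n=23: the only move is to 22(W), a W ⇒ L
n=24: can move to 23, which is L ⇒ W
n=25: the only move is to 24(W), a W ⇒ L
n=26: can move to 13, which is L ⇒ W
n=27: the only move is to 26(W), a W ⇒ L
n=28: can move to 27, which is L ⇒ W
n=29: the only move is to 28(W), a W ⇒ L
n=30: can move to 15, which is L ⇒ W
n=31: the only move is to 30(W), a W ⇒ L
n=32: can move to 31, which is L ⇒ W
n=33: the only move is to 32(W), a W ⇒ L
n=34: can move to 17, which is L ⇒ W
n=35: the only move is to 34(W), a W ⇒ L
n=36: can move to 35, which is L ⇒ W
n=37: the only move is to 36(W), a W ⇒ L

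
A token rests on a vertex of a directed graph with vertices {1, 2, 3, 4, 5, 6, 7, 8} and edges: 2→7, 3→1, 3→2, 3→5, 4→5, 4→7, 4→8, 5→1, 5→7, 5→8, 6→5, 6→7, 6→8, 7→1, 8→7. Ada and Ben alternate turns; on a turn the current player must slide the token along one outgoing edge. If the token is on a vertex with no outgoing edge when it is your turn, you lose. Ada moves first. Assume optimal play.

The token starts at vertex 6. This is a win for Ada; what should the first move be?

Move to 8.

Label each position W (a win for the player to move) or L (a loss). A position with no legal move is L; any other position is W exactly when some move reaches an L, and L when every move reaches a W.
Every edge goes from a vertex to one that appears earlier in the order 1, 7, 8, 5, 6, 2, 3, 4, so processing vertices in that order labels each vertex after all of its successors.
1: no outgoing edge → L
7: W (go to 1, an L position)
8: L (sole option 7(W) is W)
5: W (go to 8, an L position)
6: W (go to 8, an L position)
2: L (sole option 7(W) is W)
3: W (go to 2, an L position)
4: W (go to 8, an L position)
From 6, the L positions reachable in one move are: 8.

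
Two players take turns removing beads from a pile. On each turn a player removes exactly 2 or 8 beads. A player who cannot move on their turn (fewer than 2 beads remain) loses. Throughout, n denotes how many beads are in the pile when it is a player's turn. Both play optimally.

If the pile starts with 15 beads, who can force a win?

The second player wins.

Work bottom-up. With no move the player to move loses. Otherwise the position is W if at least one move leads to an L position for the opponent, and L if every move leads to a W.
n=0: no move → L
n=1: no move → L
n=2: reaches L-position 0 → W
n=3: reaches L-position 1 → W
n=4: only reaches 2(W), which is W → L
n=5: only reaches 3(W), which is W → L
n=6: reaches L-position 4 → W
n=7: reaches L-position 5 → W
n=8: reaches L-position 0 → W
n=9: reaches L-position 1 → W
n=10: only reaches 8(W), 2(W), all W → L
n=11: only reaches 9(W), 3(W), all W → L
n=12: reaches L-position 10 → W
n=13: reaches L-position 11 → W
n=14: only reaches 12(W), 6(W), all W → L
n=15: only reaches 13(W), 7(W), all W → L
Every move from 15 reaches a W position, so the mover loses.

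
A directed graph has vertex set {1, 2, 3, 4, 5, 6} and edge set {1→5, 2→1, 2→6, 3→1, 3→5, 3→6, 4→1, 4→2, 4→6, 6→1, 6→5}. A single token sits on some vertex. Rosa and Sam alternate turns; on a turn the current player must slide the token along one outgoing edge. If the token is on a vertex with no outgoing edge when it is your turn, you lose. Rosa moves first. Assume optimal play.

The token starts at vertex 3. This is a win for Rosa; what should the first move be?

Use the standard recursion: the mover loses at a terminal position; elsewhere, the mover wins exactly when some move hands the opponent an L position.
Every edge goes from a vertex to one that appears earlier in the order 5, 1, 6, 3, 2, 4, so processing vertices in that order labels each vertex after all of its successors.
5: no outgoing edge → L
1: can move to 5, which is L ⇒ W
6: can move to 5, which is L ⇒ W
3: can move to 5, which is L ⇒ W
2: moves to 6(W), 1(W); every one is W ⇒ L
4: can move to 2, which is L ⇒ W
From 3, the L positions reachable in one move are: 5.

Move to 5.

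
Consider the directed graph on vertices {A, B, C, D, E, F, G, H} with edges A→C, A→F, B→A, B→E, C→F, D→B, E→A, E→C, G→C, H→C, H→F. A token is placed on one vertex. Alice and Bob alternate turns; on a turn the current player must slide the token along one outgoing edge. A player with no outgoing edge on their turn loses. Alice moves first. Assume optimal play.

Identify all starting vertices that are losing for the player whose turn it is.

D, E, F, G

Build the W/L table. Terminal = L. A non-terminal position is W if it has a move to some L; otherwise it is L.
Every edge goes from a vertex to one that appears earlier in the order F, C, A, E, B, D, H, G, so processing vertices in that order labels each vertex after all of its successors.
F: no outgoing edge → L
C: →F(L), so W
A: →F(L), so W
E: →A(W), C(W) — all W, so L
B: →E(L), so W
D: →B(W) only, which is W, so L
H: →F(L), so W
G: →C(W) only, which is W, so L
The losing starting vertices are exactly the entries labelled L in this table (4 of them).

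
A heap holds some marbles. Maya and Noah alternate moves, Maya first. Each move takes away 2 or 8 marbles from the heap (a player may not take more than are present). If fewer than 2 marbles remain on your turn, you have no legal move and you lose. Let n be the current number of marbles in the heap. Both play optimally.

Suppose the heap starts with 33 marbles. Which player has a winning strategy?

Compute win/loss labels from the base case upward. A position with no move is L. Any other position is W if it can reach an L in one move, else L.
n=0: no move → L
n=1: no move → L
n=2: →0(L), so W
n=3: →1(L), so W
n=4: →2(W) only, which is W, so L
n=5: →3(W) only, which is W, so L
n=6: →4(L), so W
n=7: →5(L), so W
n=8: →0(L), so W
n=9: →1(L), so W
n=10: →8(W), 2(W) — all W, so L
n=11: →9(W), 3(W) — all W, so L
n=12: →10(L), so W
n=13: →11(L), so W
n=14: →12(W), 6(W) — all W, so L
n=15: →13(W), 7(W) — all W, so L
n=16: →14(L), so W
n=17: →15(L), so W
n=18: →10(L), so W
n=19: →11(L), so W
n=20: →18(W), 12(W) — all W, so L
n=21: →19(W), 13(W) — all W, so L
n=22: →20(L), so W
n=23: →21(L), so W
n=24: →22(W), 16(W) — all W, so L
n=25: →23(W), 17(W) — all W, so L
n=26: →24(L), so W
n=27: →25(L), so W
n=28: →20(L), so W
n=29: →21(L), so W
n=30: →28(W), 22(W) — all W, so L
n=31: →29(W), 23(W) — all W, so L
n=32: →30(L), so W
n=33: →31(L), so W
From 33 Maya can remove 2, leaving 31, reaching an L position.

Maya wins.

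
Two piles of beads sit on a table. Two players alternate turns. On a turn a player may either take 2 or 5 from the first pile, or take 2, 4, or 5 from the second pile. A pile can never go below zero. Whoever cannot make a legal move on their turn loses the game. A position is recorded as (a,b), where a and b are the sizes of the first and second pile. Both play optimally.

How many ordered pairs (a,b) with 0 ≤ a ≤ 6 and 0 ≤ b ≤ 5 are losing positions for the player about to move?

14

Build the W/L table. Terminal = L. A non-terminal position is W if it has a move to some L; otherwise it is L.
Every move lowers a or b (never raises either), so fill the grid row by row in increasing a, and left to right within a row: each cell's successors are then already labelled.
      b=0  b=1  b=2  b=3  b=4  b=5
a=0:    L    L    W    W    W    W
a=1:    L    L    W    W    W    W
a=2:    W    W    L    L    W    W
a=3:    W    W    L    L    W    W
a=4:    L    L    W    W    W    W
a=5:    W    W    W    W    L    L
a=6:    W    W    L    L    W    W
Cells with no legal move (terminal, hence L): (0,0), (0,1), (1,0), (1,1).
The remaining L cells, each justified by listing all of its moves:
(2,2): →(0,2)(W), (2,0)(W) — all W, so L
(2,3): →(0,3)(W), (2,1)(W) — all W, so L
(3,2): →(1,2)(W), (3,0)(W) — all W, so L
(3,3): →(1,3)(W), (3,1)(W) — all W, so L
(4,0): →(2,0)(W) only, which is W, so L
(4,1): →(2,1)(W) only, which is W, so L
(5,4): →(3,4)(W), (0,4)(W), (5,2)(W), (5,0)(W) — all W, so L
(5,5): →(3,5)(W), (0,5)(W), (5,3)(W), (5,1)(W), (5,0)(W) — all W, so L
(6,2): →(4,2)(W), (1,2)(W), (6,0)(W) — all W, so L
(6,3): →(4,3)(W), (1,3)(W), (6,1)(W) — all W, so L
Every other cell has at least one move into one of the L cells above, so it is W.
L cells per row: a=0: 2, a=1: 2, a=2: 2, a=3: 2, a=4: 2, a=5: 2, a=6: 2; total 14.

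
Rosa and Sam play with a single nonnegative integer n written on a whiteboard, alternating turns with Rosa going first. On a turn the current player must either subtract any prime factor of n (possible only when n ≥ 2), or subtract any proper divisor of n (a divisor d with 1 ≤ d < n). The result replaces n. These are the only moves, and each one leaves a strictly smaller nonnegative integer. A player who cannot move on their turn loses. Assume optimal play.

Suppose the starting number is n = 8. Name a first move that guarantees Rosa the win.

Use the standard recursion: the mover loses at a terminal position; elsewhere, the mover wins exactly when some move hands the opponent an L position.
n=0: no move → L
n=1: no move → L
n=2: →0(L), so W
n=3: →0(L), so W
n=4: →2(W), 3(W) — all W, so L
n=5: →0(L), so W
n=6: →4(L), so W
n=7: →0(L), so W
n=8: →4(L), so W
From 8, the L positions reachable in one move are: 4.

Move to 4.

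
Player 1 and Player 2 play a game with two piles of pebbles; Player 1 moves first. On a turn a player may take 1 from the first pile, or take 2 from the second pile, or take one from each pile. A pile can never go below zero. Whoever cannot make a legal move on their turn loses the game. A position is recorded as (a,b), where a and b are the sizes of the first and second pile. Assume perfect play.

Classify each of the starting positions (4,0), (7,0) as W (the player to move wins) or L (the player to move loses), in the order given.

(4,0): L, (7,0): W

Work bottom-up. With no move the player to move loses. Otherwise the position is W if at least one move leads to an L position for the opponent, and L if every move leads to a W.
No move ever increases a pile, so every position that can arise here has a ≤ 7 and b ≤ 0; it is enough to label the cells with 0 ≤ a ≤ 7 and 0 ≤ b ≤ 0.
Every move lowers a or b (never raises either), so fill the grid row by row in increasing a, and left to right within a row: each cell's successors are then already labelled.
      b=0
a=0:    L
a=1:    W
a=2:    L
a=3:    W
a=4:    L
a=5:    W
a=6:    L
a=7:    W
Cells with no legal move (terminal, hence L): (0,0).
The remaining L cells, each justified by listing all of its moves:
(2,0): →(1,0)(W) only, which is W, so L
(4,0): →(3,0)(W) only, which is W, so L
(6,0): →(5,0)(W) only, which is W, so L
Every other cell has at least one move into one of the L cells above, so it is W.
(4,0): one of the L cells justified above, so L
(7,0): the move to (6,0) reaches an L cell, so W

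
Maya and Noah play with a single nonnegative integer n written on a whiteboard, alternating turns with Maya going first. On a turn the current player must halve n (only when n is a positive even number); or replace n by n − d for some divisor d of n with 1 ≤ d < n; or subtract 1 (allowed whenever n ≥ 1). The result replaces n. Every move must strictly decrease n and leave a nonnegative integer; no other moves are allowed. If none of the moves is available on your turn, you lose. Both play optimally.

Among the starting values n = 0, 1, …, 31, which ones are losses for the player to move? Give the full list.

0, 2, 5, 7, 9, 11, 13, 15, 17, 19, 21, 23, 25, 27, 29, 31

Positions with no move are L. A position that does have a move is losing for the player to move precisely when every available move leads to a winning position for the opponent. Fill in the labels:
n=0: no move → L
n=1: can move to 0, which is L ⇒ W
n=2: the only move is to 1(W), a W ⇒ L
n=3: can move to 2, which is L ⇒ W
n=4: can move to 2, which is L ⇒ W
n=5: the only move is to 4(W), a W ⇒ L
n=6: can move to 5, which is L ⇒ W
n=7: the only move is to 6(W), a W ⇒ L
n=8: can move to 7, which is L ⇒ W
n=9: moves to 6(W), 8(W); every one is W ⇒ L
n=10: can move to 5, which is L ⇒ W
n=11: the only move is to 10(W), a W ⇒ L
n=12: can move to 9, which is L ⇒ W
n=13: the only move is to 12(W), a W ⇒ L
n=14: can move to 7, which is L ⇒ W
n=15: moves to 10(W), 12(W), 14(W); every one is W ⇒ L
n=16: can move to 15, which is L ⇒ W
n=17: the only move is to 16(W), a W ⇒ L
n=18: can move to 9, which is L ⇒ W
n=19: the only move is to 18(W), a W ⇒ L
n=20: can move to 15, which is L ⇒ W
n=21: moves to 14(W), 18(W), 20(W); every one is W ⇒ L
n=22: can move to 11, which is L ⇒ W
n=23: the only move is to 22(W), a W ⇒ L
n=24: can move to 21, which is L ⇒ W
n=25: moves to 20(W), 24(W); every one is W ⇒ L
n=26: can move to 13, which is L ⇒ W
n=27: moves to 18(W), 24(W), 26(W); every one is W ⇒ L
n=28: can move to 21, which is L ⇒ W
n=29: the only move is to 28(W), a W ⇒ L
n=30: can move to 15, which is L ⇒ W
n=31: the only move is to 30(W), a W ⇒ L
Reading off the rows marked L gives the requested list; there are 16 such values of n.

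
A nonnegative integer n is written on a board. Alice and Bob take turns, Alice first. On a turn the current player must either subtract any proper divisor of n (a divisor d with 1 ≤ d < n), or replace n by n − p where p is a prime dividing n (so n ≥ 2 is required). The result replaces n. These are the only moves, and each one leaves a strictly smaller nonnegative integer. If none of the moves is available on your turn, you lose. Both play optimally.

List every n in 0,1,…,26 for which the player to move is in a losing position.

Work bottom-up. With no move the player to move loses. Otherwise the position is W if at least one move leads to an L position for the opponent, and L if every move leads to a W.
n=0: no move → L
n=1: no move → L
n=2: reaches L-position 0 → W
n=3: reaches L-position 0 → W
n=4: only reaches 2(W), 3(W), all W → L
n=5: reaches L-position 0 → W
n=6: reaches L-position 4 → W
n=7: reaches L-position 0 → W
n=8: reaches L-position 4 → W
n=9: only reaches 6(W), 8(W), all W → L
n=10: reaches L-position 9 → W
n=11: reaches L-position 0 → W
n=12: reaches L-position 9 → W
n=13: reaches L-position 0 → W
n=14: only reaches 7(W), 12(W), 13(W), all W → L
n=15: reaches L-position 14 → W
n=16: reaches L-position 14 → W
n=17: reaches L-position 0 → W
n=18: reaches L-position 9 → W
n=19: reaches L-position 0 → W
n=20: only reaches 10(W), 15(W), 16(W), 18(W), 19(W), all W → L
n=21: reaches L-position 14 → W
n=22: reaches L-position 20 → W
n=23: reaches L-position 0 → W
n=24: reaches L-position 20 → W
n=25: reaches L-position 20 → W
n=26: only reaches 13(W), 24(W), 25(W), all W → L
Reading off the rows marked L gives the requested list; there are 7 such values of n.

0, 1, 4, 9, 14, 20, 26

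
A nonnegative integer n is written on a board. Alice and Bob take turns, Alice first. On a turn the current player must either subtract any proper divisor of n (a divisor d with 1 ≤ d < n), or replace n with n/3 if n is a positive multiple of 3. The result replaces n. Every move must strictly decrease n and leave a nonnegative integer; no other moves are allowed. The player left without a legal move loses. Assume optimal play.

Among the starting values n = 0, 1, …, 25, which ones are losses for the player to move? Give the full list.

0, 1, 4, 7, 9, 11, 13, 15, 17, 19, 23, 25

Classify positions by backward induction: terminal positions (no move available) are L. From any other position, the mover wins iff some move reaches an L.
n=0: no move → L
n=1: no move → L
n=2: can move to 1, which is L ⇒ W
n=3: can move to 1, which is L ⇒ W
n=4: moves to 2(W), 3(W); every one is W ⇒ L
n=5: can move to 4, which is L ⇒ W
n=6: can move to 4, which is L ⇒ W
n=7: the only move is to 6(W), a W ⇒ L
n=8: can move to 4, which is L ⇒ W
n=9: moves to 3(W), 6(W), 8(W); every one is W ⇒ L
n=10: can move to 9, which is L ⇒ W
n=11: the only move is to 10(W), a W ⇒ L
n=12: can move to 4, which is L ⇒ W
n=13: the only move is to 12(W), a W ⇒ L
n=14: can move to 7, which is L ⇒ W
n=15: moves to 5(W), 10(W), 12(W), 14(W); every one is W ⇒ L
n=16: can move to 15, which is L ⇒ W
n=17: the only move is to 16(W), a W ⇒ L
n=18: can move to 9, which is L ⇒ W
n=19: the only move is to 18(W), a W ⇒ L
n=20: can move to 15, which is L ⇒ W
n=21: can move to 7, which is L ⇒ W
n=22: can move to 11, which is L ⇒ W
n=23: the only move is to 22(W), a W ⇒ L
n=24: can move to 23, which is L ⇒ W
n=25: moves to 20(W), 24(W); every one is W ⇒ L
The losing starting values of n are exactly the entries labelled L in this table (12 of them).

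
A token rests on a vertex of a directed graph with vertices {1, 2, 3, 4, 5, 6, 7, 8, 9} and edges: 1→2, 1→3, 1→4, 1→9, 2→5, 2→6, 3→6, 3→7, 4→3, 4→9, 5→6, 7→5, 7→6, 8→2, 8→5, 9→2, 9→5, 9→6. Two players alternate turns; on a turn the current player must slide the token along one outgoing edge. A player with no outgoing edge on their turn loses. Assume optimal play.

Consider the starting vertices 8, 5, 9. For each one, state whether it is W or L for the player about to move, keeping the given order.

8: L, 5: W, 9: W

Use the standard recursion: the mover loses at a terminal position; elsewhere, the mover wins exactly when some move hands the opponent an L position.
Every edge goes from a vertex to one that appears earlier in the order 6, 5, 2, 7, 3, 9, 4, 1, 8, so processing vertices in that order labels each vertex after all of its successors.
6: no outgoing edge → L
5: →6(L), so W
2: →6(L), so W
7: →6(L), so W
3: →6(L), so W
9: →6(L), so W
4: →9(W), 3(W) — all W, so L
1: →4(L), so W
8: →2(W), 5(W) — all W, so L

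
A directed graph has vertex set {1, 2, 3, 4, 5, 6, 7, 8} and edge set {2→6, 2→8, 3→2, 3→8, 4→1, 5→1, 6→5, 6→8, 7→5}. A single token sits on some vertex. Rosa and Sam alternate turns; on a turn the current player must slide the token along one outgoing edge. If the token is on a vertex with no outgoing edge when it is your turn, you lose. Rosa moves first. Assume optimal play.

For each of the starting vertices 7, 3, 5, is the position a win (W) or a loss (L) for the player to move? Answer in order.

Compute win/loss labels from the base case upward. A position with no move is L. Any other position is W if it can reach an L in one move, else L.
Every edge goes from a vertex to one that appears earlier in the order 8, 1, 5, 4, 6, 2, 7, 3, so processing vertices in that order labels each vertex after all of its successors.
8: no outgoing edge → L
1: no outgoing edge → L
5: can move to 1, which is L ⇒ W
4: can move to 1, which is L ⇒ W
6: can move to 8, which is L ⇒ W
2: can move to 8, which is L ⇒ W
7: the only move is to 5(W), a W ⇒ L
3: can move to 8, which is L ⇒ W

7: L, 3: W, 5: W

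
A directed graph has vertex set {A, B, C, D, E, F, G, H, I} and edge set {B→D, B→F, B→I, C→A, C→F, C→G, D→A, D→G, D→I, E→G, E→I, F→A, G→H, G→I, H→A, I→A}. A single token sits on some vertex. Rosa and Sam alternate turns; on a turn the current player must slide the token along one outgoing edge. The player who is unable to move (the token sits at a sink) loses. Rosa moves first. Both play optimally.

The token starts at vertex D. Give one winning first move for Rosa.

Classify positions by backward induction: terminal positions (no move available) are L. From any other position, the mover wins iff some move reaches an L.
Every edge goes from a vertex to one that appears earlier in the order A, I, H, F, G, D, B, C, E, so processing vertices in that order labels each vertex after all of its successors.
A: no outgoing edge → L
I: reaches L-position A → W
H: reaches L-position A → W
F: reaches L-position A → W
G: only reaches H(W), I(W), all W → L
D: reaches L-position G → W
B: only reaches D(W), F(W), I(W), all W → L
C: reaches L-position G → W
E: reaches L-position G → W
From D, the L positions reachable in one move are: G, A. Any move reaching one of these is winning.

Move to G.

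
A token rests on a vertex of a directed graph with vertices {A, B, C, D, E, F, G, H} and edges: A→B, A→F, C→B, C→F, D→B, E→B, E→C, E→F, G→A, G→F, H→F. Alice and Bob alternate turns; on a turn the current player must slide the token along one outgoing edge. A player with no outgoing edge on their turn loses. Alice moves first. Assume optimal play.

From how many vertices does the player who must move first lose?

2

Compute win/loss labels from the base case upward. A position with no move is L. Any other position is W if it can reach an L in one move, else L.
Every edge goes from a vertex to one that appears earlier in the order B, F, A, G, D, C, E, H, so processing vertices in that order labels each vertex after all of its successors.
B: no outgoing edge → L
F: no outgoing edge → L
A: can move to F, which is L ⇒ W
G: can move to F, which is L ⇒ W
D: can move to B, which is L ⇒ W
C: can move to F, which is L ⇒ W
E: can move to F, which is L ⇒ W
H: can move to F, which is L ⇒ W
The L vertices are B, F; that is 2 in all.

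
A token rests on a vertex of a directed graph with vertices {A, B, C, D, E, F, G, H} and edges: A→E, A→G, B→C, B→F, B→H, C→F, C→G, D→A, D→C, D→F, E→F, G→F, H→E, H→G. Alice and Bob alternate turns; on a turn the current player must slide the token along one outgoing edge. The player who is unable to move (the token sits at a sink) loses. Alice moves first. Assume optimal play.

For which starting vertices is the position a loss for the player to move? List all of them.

A, F, H

Compute win/loss labels from the base case upward. A position with no move is L. Any other position is W if it can reach an L in one move, else L.
Every edge goes from a vertex to one that appears earlier in the order F, G, E, A, C, D, H, B, so processing vertices in that order labels each vertex after all of its successors.
F: no outgoing edge → L
G: can move to F, which is L ⇒ W
E: can move to F, which is L ⇒ W
A: moves to E(W), G(W); every one is W ⇒ L
C: can move to F, which is L ⇒ W
D: can move to A, which is L ⇒ W
H: moves to E(W), G(W); every one is W ⇒ L
B: can move to H, which is L ⇒ W
Reading off the rows marked L gives the requested list; there are 3 such vertices.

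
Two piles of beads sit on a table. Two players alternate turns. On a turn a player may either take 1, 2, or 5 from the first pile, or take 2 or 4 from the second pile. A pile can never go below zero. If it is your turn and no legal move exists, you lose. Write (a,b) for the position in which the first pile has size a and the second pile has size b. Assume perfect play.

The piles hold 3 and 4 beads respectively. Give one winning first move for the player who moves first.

Move to (2,4).

Classify positions by backward induction: terminal positions (no move available) are L. From any other position, the mover wins iff some move reaches an L.
No move ever increases a pile, so every position that can arise here has a ≤ 3 and b ≤ 4; it is enough to label the cells with 0 ≤ a ≤ 3 and 0 ≤ b ≤ 4.
Every move lowers a or b (never raises either), so fill the grid row by row in increasing a, and left to right within a row: each cell's successors are then already labelled.
      b=0  b=1  b=2  b=3  b=4
a=0:    L    L    W    W    W
a=1:    W    W    L    L    W
a=2:    W    W    W    W    L
a=3:    L    L    W    W    W
Cells with no legal move (terminal, hence L): (0,0), (0,1).
The remaining L cells, each justified by listing all of its moves:
(1,2): moves to (0,2)(W), (1,0)(W); every one is W ⇒ L
(1,3): moves to (0,3)(W), (1,1)(W); every one is W ⇒ L
(2,4): moves to (1,4)(W), (0,4)(W), (2,2)(W), (2,0)(W); every one is W ⇒ L
(3,0): moves to (2,0)(W), (1,0)(W); every one is W ⇒ L
(3,1): moves to (2,1)(W), (1,1)(W); every one is W ⇒ L
Every other cell has at least one move into one of the L cells above, so it is W.
From (3,4), the L positions reachable in one move are: (2,4), (3,0). Any move reaching one of these is winning.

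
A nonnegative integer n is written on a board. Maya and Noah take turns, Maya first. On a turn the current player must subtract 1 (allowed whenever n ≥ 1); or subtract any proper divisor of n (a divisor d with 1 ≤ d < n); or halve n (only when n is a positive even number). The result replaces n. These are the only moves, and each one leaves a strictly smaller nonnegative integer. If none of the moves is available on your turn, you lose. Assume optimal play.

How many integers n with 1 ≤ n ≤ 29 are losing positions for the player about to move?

14

Classify positions by backward induction: terminal positions (no move available) are L. From any other position, the mover wins iff some move reaches an L.
n=0: no move → L
n=1: →0(L), so W
n=2: →1(W) only, which is W, so L
n=3: →2(L), so W
n=4: →2(L), so W
n=5: →4(W) only, which is W, so L
n=6: →5(L), so W
n=7: →6(W) only, which is W, so L
n=8: →7(L), so W
n=9: →6(W), 8(W) — all W, so L
n=10: →5(L), so W
n=11: →10(W) only, which is W, so L
n=12: →9(L), so W
n=13: →12(W) only, which is W, so L
n=14: →7(L), so W
n=15: →10(W), 12(W), 14(W) — all W, so L
n=16: →15(L), so W
n=17: →16(W) only, which is W, so L
n=18: →9(L), so W
n=19: →18(W) only, which is W, so L
n=20: →15(L), so W
n=21: →14(W), 18(W), 20(W) — all W, so L
n=22: →11(L), so W
n=23: →22(W) only, which is W, so L
n=24: →21(L), so W
n=25: →20(W), 24(W) — all W, so L
n=26: →13(L), so W
n=27: →18(W), 24(W), 26(W) — all W, so L
n=28: →21(L), so W
n=29: →28(W) only, which is W, so L
L entries with 1 ≤ n ≤ 29 (n=0 is outside the asked range and is not counted): n = 2, 5, 7, 9, 11, 13, 15, 17, 19, 21, 23, 25, 27, 29; that makes 14.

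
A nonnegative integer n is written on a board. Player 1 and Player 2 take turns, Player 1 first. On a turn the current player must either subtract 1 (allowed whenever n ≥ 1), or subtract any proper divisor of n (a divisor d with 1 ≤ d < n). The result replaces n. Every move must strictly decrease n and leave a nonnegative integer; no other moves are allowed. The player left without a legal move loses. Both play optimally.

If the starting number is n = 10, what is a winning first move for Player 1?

Classify positions by backward induction: terminal positions (no move available) are L. From any other position, the mover wins iff some move reaches an L.
n=0: no move → L
n=1: reaches L-position 0 → W
n=2: only reaches 1(W), which is W → L
n=3: reaches L-position 2 → W
n=4: reaches L-position 2 → W
n=5: only reaches 4(W), which is W → L
n=6: reaches L-position 5 → W
n=7: only reaches 6(W), which is W → L
n=8: reaches L-position 7 → W
n=9: only reaches 6(W), 8(W), all W → L
n=10: reaches L-position 5 → W
From 10, the L positions reachable in one move are: 5, 9. Any move reaching one of these is winning.

Move to 5.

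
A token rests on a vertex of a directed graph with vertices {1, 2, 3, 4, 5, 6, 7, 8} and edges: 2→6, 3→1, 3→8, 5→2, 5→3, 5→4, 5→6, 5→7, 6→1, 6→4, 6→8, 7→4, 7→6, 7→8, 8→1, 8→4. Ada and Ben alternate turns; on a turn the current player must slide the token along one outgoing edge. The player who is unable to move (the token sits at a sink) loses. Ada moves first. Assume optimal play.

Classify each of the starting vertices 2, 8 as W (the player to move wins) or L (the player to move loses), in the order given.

Compute win/loss labels from the base case upward. A position with no move is L. Any other position is W if it can reach an L in one move, else L.
Every edge goes from a vertex to one that appears earlier in the order 1, 4, 8, 6, 3, 2, 7, 5, so processing vertices in that order labels each vertex after all of its successors.
1: no outgoing edge → L
4: no outgoing edge → L
8: W (go to 4, an L position)
6: W (go to 4, an L position)
3: W (go to 1, an L position)
2: L (sole option 6(W) is W)
7: W (go to 4, an L position)
5: W (go to 2, an L position)

2: L, 8: W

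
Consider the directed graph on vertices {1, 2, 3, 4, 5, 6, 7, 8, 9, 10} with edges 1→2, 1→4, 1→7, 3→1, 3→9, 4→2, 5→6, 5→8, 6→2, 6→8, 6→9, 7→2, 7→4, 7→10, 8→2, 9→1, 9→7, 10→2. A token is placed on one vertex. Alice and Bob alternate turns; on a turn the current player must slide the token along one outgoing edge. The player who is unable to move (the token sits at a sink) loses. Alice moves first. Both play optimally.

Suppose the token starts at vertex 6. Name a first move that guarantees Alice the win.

Use the standard recursion: the mover loses at a terminal position; elsewhere, the mover wins exactly when some move hands the opponent an L position.
Every edge goes from a vertex to one that appears earlier in the order 2, 4, 10, 7, 1, 9, 3, 8, 6, 5, so processing vertices in that order labels each vertex after all of its successors.
2: no outgoing edge → L
4: →2(L), so W
10: →2(L), so W
7: →2(L), so W
1: →2(L), so W
9: →1(W), 7(W) — all W, so L
3: →9(L), so W
8: →2(L), so W
6: →9(L), so W
5: →6(W), 8(W) — all W, so L
From 6, the L positions reachable in one move are: 9, 2. Any move reaching one of these is winning.

Move to 9.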